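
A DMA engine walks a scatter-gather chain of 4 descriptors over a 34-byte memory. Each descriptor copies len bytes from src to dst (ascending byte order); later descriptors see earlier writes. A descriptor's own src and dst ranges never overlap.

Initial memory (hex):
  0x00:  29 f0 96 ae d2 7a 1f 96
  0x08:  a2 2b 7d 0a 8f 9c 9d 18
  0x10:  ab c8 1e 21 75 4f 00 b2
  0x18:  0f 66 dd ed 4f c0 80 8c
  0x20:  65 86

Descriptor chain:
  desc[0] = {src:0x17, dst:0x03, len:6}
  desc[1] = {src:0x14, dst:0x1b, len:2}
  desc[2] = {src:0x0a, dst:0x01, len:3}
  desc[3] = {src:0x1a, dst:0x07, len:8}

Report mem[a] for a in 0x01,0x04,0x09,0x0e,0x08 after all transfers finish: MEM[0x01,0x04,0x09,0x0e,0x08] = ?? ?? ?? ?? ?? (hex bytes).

MEM[0x01,0x04,0x09,0x0e,0x08] = 7d 0f 4f 86 75

[0] 0x17->0x03 len=6 : b2 0f 66 dd ed 4f
[1] 0x14->0x1b len=2 : 75 4f
[2] 0x0a->0x01 len=3 : 7d 0a 8f
[3] 0x1a->0x07 len=8 : dd 75 4f c0 80 8c 65 86
query mem[0x01]=0x7d, mem[0x04]=0x0f, mem[0x09]=0x4f, mem[0x0e]=0x86, mem[0x08]=0x75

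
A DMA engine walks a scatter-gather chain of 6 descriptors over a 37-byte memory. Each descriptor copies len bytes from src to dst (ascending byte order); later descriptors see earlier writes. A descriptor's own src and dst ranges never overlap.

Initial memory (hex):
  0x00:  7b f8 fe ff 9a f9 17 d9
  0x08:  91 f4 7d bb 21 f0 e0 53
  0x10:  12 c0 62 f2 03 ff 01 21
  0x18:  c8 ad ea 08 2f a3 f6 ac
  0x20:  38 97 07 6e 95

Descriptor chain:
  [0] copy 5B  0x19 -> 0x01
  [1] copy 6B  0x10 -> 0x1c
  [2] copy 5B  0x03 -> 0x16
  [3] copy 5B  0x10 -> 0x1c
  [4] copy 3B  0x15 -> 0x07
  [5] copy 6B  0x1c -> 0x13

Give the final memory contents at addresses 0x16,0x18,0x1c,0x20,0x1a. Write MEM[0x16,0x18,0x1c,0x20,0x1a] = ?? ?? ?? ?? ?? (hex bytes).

MEM[0x16,0x18,0x1c,0x20,0x1a] = f2 ff 12 03 d9

D0: mem[0x01..0x05] <- [ad ea 08 2f a3]
D1: mem[0x1c..0x21] <- [12 c0 62 f2 03 ff]
D2: mem[0x16..0x1a] <- [08 2f a3 17 d9]
D3: mem[0x1c..0x20] <- [12 c0 62 f2 03]
D4: mem[0x07..0x09] <- [ff 08 2f]
D5: mem[0x13..0x18] <- [12 c0 62 f2 03 ff]
query mem[0x16]=0xf2, mem[0x18]=0xff, mem[0x1c]=0x12, mem[0x20]=0x03, mem[0x1a]=0xd9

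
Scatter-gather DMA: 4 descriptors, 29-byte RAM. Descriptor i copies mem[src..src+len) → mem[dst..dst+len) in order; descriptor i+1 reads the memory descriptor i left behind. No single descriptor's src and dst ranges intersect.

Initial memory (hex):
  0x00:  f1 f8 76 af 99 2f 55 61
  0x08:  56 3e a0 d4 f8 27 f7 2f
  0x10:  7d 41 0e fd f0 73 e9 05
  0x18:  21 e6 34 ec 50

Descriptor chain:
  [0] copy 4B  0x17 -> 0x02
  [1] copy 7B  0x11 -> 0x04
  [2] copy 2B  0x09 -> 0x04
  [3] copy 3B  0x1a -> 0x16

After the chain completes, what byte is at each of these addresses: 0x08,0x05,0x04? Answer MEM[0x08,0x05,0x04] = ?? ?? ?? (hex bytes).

[0] 0x17->0x02 len=4 : 05 21 e6 34
[1] 0x11->0x04 len=7 : 41 0e fd f0 73 e9 05
[2] 0x09->0x04 len=2 : e9 05
[3] 0x1a->0x16 len=3 : 34 ec 50
query mem[0x08]=0x73, mem[0x05]=0x05, mem[0x04]=0xe9

MEM[0x08,0x05,0x04] = 73 05 e9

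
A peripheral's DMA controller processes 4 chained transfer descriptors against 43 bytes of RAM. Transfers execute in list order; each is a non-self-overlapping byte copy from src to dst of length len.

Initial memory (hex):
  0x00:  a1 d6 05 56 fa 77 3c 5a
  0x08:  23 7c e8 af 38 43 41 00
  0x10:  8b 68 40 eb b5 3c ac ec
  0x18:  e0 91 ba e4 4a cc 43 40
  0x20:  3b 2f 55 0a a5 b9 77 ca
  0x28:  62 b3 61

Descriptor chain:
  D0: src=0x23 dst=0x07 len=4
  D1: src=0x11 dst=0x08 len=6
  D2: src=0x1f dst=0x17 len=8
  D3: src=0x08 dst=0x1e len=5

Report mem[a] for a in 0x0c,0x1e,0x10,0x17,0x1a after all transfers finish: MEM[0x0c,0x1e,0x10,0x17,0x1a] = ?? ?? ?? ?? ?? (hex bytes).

MEM[0x0c,0x1e,0x10,0x17,0x1a] = 3c 68 8b 40 55

#0 dst[0x07+4] := {0x0a,0xa5,0xb9,0x77}
#1 dst[0x08+6] := {0x68,0x40,0xeb,0xb5,0x3c,0xac}
#2 dst[0x17+8] := {0x40,0x3b,0x2f,0x55,0x0a,0xa5,0xb9,0x77}
#3 dst[0x1e+5] := {0x68,0x40,0xeb,0xb5,0x3c}
query mem[0x0c]=0x3c, mem[0x1e]=0x68, mem[0x10]=0x8b, mem[0x17]=0x40, mem[0x1a]=0x55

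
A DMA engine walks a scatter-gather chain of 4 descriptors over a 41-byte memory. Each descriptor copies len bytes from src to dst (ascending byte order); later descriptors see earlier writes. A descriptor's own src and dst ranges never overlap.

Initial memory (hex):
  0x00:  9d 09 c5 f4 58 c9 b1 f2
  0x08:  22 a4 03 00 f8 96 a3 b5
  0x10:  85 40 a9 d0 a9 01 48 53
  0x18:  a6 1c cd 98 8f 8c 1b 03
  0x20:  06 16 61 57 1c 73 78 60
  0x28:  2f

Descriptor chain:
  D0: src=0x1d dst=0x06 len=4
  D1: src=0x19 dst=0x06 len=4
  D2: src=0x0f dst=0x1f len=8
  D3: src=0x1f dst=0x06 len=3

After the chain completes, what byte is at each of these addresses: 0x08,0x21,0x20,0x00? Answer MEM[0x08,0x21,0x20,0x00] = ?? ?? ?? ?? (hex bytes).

D0: mem[0x06..0x09] <- [8c 1b 03 06]
D1: mem[0x06..0x09] <- [1c cd 98 8f]
D2: mem[0x1f..0x26] <- [b5 85 40 a9 d0 a9 01 48]
D3: mem[0x06..0x08] <- [b5 85 40]
query mem[0x08]=0x40, mem[0x21]=0x40, mem[0x20]=0x85, mem[0x00]=0x9d

MEM[0x08,0x21,0x20,0x00] = 40 40 85 9d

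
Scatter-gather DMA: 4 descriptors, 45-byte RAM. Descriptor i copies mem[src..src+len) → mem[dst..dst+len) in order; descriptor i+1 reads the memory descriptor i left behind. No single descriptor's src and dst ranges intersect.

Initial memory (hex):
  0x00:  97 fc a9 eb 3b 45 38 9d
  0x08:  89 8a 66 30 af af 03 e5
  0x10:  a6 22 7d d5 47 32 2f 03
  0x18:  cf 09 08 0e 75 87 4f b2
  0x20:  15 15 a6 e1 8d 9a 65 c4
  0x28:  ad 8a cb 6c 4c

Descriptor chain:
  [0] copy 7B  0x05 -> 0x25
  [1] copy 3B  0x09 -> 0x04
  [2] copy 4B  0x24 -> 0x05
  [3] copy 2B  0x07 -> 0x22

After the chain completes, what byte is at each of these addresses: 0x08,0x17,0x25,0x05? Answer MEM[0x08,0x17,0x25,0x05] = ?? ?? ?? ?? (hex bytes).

MEM[0x08,0x17,0x25,0x05] = 9d 03 45 8d

D0: mem[0x25..0x2b] <- [45 38 9d 89 8a 66 30]
D1: mem[0x04..0x06] <- [8a 66 30]
D2: mem[0x05..0x08] <- [8d 45 38 9d]
D3: mem[0x22..0x23] <- [38 9d]
query mem[0x08]=0x9d, mem[0x17]=0x03, mem[0x25]=0x45, mem[0x05]=0x8d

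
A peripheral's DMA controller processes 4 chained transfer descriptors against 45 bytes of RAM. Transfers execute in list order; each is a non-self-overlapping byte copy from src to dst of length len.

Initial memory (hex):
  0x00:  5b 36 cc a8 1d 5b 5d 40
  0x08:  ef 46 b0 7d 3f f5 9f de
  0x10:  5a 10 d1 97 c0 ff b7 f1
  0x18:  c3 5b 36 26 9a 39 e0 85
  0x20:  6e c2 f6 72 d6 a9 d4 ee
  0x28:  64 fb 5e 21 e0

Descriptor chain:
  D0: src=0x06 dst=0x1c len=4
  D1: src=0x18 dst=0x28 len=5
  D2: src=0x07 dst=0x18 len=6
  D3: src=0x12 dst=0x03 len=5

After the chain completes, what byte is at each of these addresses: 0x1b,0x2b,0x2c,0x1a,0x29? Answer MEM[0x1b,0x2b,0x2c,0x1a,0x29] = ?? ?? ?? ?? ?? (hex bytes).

MEM[0x1b,0x2b,0x2c,0x1a,0x29] = b0 26 5d 46 5b

[0] 0x06->0x1c len=4 : 5d 40 ef 46
[1] 0x18->0x28 len=5 : c3 5b 36 26 5d
[2] 0x07->0x18 len=6 : 40 ef 46 b0 7d 3f
[3] 0x12->0x03 len=5 : d1 97 c0 ff b7
query mem[0x1b]=0xb0, mem[0x2b]=0x26, mem[0x2c]=0x5d, mem[0x1a]=0x46, mem[0x29]=0x5b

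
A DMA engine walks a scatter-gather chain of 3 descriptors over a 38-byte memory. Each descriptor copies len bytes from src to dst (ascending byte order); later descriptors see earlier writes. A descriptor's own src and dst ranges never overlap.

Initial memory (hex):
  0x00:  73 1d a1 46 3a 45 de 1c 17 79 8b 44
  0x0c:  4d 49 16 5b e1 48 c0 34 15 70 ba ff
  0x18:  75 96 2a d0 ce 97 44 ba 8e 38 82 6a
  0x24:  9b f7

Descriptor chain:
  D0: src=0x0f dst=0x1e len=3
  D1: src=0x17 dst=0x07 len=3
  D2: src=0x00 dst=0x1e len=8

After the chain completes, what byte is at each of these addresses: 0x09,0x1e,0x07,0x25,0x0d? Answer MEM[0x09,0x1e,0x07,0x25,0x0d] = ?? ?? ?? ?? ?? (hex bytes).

MEM[0x09,0x1e,0x07,0x25,0x0d] = 96 73 ff ff 49

[0] 0x0f->0x1e len=3 : 5b e1 48
[1] 0x17->0x07 len=3 : ff 75 96
[2] 0x00->0x1e len=8 : 73 1d a1 46 3a 45 de ff
query mem[0x09]=0x96, mem[0x1e]=0x73, mem[0x07]=0xff, mem[0x25]=0xff, mem[0x0d]=0x49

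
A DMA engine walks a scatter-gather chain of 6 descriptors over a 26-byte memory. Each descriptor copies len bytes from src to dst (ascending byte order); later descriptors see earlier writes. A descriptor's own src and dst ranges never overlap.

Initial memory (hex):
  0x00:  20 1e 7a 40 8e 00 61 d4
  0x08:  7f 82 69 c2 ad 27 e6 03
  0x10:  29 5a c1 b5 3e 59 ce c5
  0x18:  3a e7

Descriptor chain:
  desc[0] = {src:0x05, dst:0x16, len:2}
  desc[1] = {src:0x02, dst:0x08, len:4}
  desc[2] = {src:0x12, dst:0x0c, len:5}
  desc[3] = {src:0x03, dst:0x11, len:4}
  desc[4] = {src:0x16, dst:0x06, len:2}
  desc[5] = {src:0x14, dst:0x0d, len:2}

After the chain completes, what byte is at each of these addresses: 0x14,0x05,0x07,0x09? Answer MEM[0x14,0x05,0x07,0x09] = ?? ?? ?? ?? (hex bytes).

#0 dst[0x16+2] := {0x00,0x61}
#1 dst[0x08+4] := {0x7a,0x40,0x8e,0x00}
#2 dst[0x0c+5] := {0xc1,0xb5,0x3e,0x59,0x00}
#3 dst[0x11+4] := {0x40,0x8e,0x00,0x61}
#4 dst[0x06+2] := {0x00,0x61}
#5 dst[0x0d+2] := {0x61,0x59}
query mem[0x14]=0x61, mem[0x05]=0x00, mem[0x07]=0x61, mem[0x09]=0x40

MEM[0x14,0x05,0x07,0x09] = 61 00 61 40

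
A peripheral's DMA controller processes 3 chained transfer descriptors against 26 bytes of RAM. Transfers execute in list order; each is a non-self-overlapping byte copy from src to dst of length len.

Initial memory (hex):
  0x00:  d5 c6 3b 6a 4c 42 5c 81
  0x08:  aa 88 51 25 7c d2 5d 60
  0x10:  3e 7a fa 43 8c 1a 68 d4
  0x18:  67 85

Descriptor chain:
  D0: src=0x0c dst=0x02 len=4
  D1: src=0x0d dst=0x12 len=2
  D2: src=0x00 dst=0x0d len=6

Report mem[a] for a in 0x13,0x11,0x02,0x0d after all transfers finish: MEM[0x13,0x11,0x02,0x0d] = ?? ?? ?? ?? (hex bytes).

#0 dst[0x02+4] := {0x7c,0xd2,0x5d,0x60}
#1 dst[0x12+2] := {0xd2,0x5d}
#2 dst[0x0d+6] := {0xd5,0xc6,0x7c,0xd2,0x5d,0x60}
query mem[0x13]=0x5d, mem[0x11]=0x5d, mem[0x02]=0x7c, mem[0x0d]=0xd5

MEM[0x13,0x11,0x02,0x0d] = 5d 5d 7c d5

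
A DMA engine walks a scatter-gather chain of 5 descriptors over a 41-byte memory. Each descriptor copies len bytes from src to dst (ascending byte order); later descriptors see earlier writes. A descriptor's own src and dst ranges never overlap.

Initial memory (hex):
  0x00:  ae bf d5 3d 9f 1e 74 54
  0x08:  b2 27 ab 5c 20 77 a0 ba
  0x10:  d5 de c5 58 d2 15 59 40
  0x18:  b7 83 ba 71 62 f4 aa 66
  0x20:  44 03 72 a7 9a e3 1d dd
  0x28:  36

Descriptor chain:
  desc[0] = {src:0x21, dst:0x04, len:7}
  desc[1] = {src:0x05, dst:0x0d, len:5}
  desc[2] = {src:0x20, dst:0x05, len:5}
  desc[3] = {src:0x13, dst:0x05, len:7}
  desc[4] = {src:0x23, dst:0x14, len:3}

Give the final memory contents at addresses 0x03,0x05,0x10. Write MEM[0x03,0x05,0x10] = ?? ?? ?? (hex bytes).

MEM[0x03,0x05,0x10] = 3d 58 e3

D0: mem[0x04..0x0a] <- [03 72 a7 9a e3 1d dd]
D1: mem[0x0d..0x11] <- [72 a7 9a e3 1d]
D2: mem[0x05..0x09] <- [44 03 72 a7 9a]
D3: mem[0x05..0x0b] <- [58 d2 15 59 40 b7 83]
D4: mem[0x14..0x16] <- [a7 9a e3]
query mem[0x03]=0x3d, mem[0x05]=0x58, mem[0x10]=0xe3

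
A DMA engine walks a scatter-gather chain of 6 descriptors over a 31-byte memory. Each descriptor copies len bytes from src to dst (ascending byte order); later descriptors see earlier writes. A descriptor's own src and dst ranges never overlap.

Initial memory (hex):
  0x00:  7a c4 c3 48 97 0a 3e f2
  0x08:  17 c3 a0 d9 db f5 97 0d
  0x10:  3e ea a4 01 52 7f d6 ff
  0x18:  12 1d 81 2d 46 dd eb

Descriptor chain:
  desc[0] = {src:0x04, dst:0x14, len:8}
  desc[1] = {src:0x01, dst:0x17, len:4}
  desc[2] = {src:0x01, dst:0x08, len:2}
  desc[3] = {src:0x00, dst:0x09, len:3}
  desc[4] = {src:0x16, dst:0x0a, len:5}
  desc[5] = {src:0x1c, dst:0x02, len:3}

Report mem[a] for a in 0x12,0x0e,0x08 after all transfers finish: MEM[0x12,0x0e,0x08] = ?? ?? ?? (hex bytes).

  after D0: wrote 8B at 0x14 = 970a3ef217c3a0d9
  after D1: wrote 4B at 0x17 = c4c34897
  after D2: wrote 2B at 0x08 = c4c3
  after D3: wrote 3B at 0x09 = 7ac4c3
  after D4: wrote 5B at 0x0a = 3ec4c34897
  after D5: wrote 3B at 0x02 = 46ddeb
query mem[0x12]=0xa4, mem[0x0e]=0x97, mem[0x08]=0xc4

MEM[0x12,0x0e,0x08] = a4 97 c4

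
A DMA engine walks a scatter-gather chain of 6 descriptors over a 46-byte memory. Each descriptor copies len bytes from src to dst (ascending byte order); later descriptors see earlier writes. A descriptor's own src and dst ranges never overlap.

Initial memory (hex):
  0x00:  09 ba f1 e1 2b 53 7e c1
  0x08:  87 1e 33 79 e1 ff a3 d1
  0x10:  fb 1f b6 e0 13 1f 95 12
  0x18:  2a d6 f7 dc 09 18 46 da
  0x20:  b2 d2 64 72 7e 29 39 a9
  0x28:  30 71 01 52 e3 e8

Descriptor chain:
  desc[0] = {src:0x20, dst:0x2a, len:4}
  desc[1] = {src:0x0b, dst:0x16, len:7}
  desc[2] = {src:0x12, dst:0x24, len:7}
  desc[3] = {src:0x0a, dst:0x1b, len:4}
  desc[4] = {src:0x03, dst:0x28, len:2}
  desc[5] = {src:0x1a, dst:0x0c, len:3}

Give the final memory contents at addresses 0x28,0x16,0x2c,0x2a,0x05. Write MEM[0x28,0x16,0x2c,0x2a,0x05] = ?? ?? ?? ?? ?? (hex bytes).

  after D0: wrote 4B at 0x2a = b2d26472
  after D1: wrote 7B at 0x16 = 79e1ffa3d1fb1f
  after D2: wrote 7B at 0x24 = b6e0131f79e1ff
  after D3: wrote 4B at 0x1b = 3379e1ff
  after D4: wrote 2B at 0x28 = e12b
  after D5: wrote 3B at 0x0c = d13379
query mem[0x28]=0xe1, mem[0x16]=0x79, mem[0x2c]=0x64, mem[0x2a]=0xff, mem[0x05]=0x53

MEM[0x28,0x16,0x2c,0x2a,0x05] = e1 79 64 ff 53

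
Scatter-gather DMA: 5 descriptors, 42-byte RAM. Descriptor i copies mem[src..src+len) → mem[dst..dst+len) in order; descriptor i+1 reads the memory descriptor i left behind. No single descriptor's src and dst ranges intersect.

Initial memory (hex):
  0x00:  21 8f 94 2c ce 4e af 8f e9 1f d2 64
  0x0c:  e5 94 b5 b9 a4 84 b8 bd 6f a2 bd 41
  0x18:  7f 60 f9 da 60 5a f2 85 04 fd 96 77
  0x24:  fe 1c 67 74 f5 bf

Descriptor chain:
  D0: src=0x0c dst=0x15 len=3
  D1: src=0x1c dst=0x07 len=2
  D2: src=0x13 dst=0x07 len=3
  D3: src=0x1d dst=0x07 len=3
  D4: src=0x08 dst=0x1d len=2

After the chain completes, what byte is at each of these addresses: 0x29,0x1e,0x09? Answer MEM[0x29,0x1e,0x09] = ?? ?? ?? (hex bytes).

#0 dst[0x15+3] := {0xe5,0x94,0xb5}
#1 dst[0x07+2] := {0x60,0x5a}
#2 dst[0x07+3] := {0xbd,0x6f,0xe5}
#3 dst[0x07+3] := {0x5a,0xf2,0x85}
#4 dst[0x1d+2] := {0xf2,0x85}
query mem[0x29]=0xbf, mem[0x1e]=0x85, mem[0x09]=0x85

MEM[0x29,0x1e,0x09] = bf 85 85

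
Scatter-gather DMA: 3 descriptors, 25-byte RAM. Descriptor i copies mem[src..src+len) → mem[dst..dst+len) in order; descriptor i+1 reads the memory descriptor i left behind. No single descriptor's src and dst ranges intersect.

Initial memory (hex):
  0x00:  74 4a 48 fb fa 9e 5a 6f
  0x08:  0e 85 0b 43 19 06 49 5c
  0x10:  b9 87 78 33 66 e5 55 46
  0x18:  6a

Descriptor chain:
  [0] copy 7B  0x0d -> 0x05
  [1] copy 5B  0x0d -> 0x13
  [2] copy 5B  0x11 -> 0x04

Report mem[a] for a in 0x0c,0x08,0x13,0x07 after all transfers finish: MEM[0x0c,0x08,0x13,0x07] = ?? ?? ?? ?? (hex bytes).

MEM[0x0c,0x08,0x13,0x07] = 19 5c 06 49

[0] 0x0d->0x05 len=7 : 06 49 5c b9 87 78 33
[1] 0x0d->0x13 len=5 : 06 49 5c b9 87
[2] 0x11->0x04 len=5 : 87 78 06 49 5c
query mem[0x0c]=0x19, mem[0x08]=0x5c, mem[0x13]=0x06, mem[0x07]=0x49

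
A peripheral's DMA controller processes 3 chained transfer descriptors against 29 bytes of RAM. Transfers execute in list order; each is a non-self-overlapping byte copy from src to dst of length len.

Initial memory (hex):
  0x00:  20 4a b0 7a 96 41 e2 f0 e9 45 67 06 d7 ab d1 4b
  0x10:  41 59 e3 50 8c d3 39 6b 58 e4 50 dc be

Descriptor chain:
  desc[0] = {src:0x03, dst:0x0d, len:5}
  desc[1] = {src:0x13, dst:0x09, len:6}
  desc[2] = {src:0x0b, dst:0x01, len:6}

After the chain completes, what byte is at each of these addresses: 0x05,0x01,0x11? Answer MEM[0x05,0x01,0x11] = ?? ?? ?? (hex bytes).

#0 dst[0x0d+5] := {0x7a,0x96,0x41,0xe2,0xf0}
#1 dst[0x09+6] := {0x50,0x8c,0xd3,0x39,0x6b,0x58}
#2 dst[0x01+6] := {0xd3,0x39,0x6b,0x58,0x41,0xe2}
query mem[0x05]=0x41, mem[0x01]=0xd3, mem[0x11]=0xf0

MEM[0x05,0x01,0x11] = 41 d3 f0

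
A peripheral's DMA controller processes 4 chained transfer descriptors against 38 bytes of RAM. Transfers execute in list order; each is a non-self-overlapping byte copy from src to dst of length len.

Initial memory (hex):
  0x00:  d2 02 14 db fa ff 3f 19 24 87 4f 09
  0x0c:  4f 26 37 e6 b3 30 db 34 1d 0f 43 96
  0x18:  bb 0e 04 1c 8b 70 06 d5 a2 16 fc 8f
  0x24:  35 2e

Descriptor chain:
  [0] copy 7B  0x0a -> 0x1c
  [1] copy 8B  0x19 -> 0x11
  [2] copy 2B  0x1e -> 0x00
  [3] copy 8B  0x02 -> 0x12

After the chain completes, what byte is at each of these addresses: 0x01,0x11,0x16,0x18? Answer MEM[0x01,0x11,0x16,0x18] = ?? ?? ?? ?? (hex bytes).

D0: mem[0x1c..0x22] <- [4f 09 4f 26 37 e6 b3]
D1: mem[0x11..0x18] <- [0e 04 1c 4f 09 4f 26 37]
D2: mem[0x00..0x01] <- [4f 26]
D3: mem[0x12..0x19] <- [14 db fa ff 3f 19 24 87]
query mem[0x01]=0x26, mem[0x11]=0x0e, mem[0x16]=0x3f, mem[0x18]=0x24

MEM[0x01,0x11,0x16,0x18] = 26 0e 3f 24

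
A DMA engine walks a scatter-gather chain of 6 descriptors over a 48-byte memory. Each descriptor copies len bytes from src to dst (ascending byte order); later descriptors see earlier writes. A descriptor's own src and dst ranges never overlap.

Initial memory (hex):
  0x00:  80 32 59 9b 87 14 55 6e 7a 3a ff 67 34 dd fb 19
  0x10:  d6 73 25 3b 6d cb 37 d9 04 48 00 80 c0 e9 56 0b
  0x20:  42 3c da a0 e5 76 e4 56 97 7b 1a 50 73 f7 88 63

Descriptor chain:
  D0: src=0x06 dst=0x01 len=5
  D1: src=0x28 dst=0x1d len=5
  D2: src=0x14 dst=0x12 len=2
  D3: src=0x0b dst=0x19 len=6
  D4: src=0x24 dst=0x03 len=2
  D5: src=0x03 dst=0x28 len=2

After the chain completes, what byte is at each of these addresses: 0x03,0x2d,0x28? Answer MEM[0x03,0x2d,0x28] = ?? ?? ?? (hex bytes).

MEM[0x03,0x2d,0x28] = e5 f7 e5

  after D0: wrote 5B at 0x01 = 556e7a3aff
  after D1: wrote 5B at 0x1d = 977b1a5073
  after D2: wrote 2B at 0x12 = 6dcb
  after D3: wrote 6B at 0x19 = 6734ddfb19d6
  after D4: wrote 2B at 0x03 = e576
  after D5: wrote 2B at 0x28 = e576
query mem[0x03]=0xe5, mem[0x2d]=0xf7, mem[0x28]=0xe5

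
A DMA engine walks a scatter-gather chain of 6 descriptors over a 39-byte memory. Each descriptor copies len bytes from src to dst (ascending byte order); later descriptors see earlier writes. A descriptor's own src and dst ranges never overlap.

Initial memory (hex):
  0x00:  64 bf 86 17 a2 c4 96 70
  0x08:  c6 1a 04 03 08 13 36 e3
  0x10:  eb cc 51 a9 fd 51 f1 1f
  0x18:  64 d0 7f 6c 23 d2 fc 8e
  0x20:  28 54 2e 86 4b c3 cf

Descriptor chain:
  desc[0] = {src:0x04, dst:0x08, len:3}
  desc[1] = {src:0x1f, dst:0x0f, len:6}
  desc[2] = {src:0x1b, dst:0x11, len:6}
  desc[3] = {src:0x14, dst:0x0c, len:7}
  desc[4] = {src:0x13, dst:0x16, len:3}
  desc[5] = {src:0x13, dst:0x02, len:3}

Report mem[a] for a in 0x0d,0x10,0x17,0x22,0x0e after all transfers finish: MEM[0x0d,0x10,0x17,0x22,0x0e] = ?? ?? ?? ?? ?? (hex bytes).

MEM[0x0d,0x10,0x17,0x22,0x0e] = 8e 64 fc 2e 28

#0 dst[0x08+3] := {0xa2,0xc4,0x96}
#1 dst[0x0f+6] := {0x8e,0x28,0x54,0x2e,0x86,0x4b}
#2 dst[0x11+6] := {0x6c,0x23,0xd2,0xfc,0x8e,0x28}
#3 dst[0x0c+7] := {0xfc,0x8e,0x28,0x1f,0x64,0xd0,0x7f}
#4 dst[0x16+3] := {0xd2,0xfc,0x8e}
#5 dst[0x02+3] := {0xd2,0xfc,0x8e}
query mem[0x0d]=0x8e, mem[0x10]=0x64, mem[0x17]=0xfc, mem[0x22]=0x2e, mem[0x0e]=0x28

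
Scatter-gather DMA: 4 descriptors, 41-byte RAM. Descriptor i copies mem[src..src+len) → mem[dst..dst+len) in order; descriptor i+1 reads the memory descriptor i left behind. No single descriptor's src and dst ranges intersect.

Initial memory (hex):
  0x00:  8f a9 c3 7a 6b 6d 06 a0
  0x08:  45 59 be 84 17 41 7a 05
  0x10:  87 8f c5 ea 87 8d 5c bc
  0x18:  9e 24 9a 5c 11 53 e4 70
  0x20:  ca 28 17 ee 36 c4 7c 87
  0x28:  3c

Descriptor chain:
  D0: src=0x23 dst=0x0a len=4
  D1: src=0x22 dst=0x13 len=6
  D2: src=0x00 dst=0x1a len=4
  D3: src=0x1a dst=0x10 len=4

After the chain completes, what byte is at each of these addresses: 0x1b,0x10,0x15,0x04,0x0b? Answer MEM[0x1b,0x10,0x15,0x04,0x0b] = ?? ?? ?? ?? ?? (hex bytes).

#0 dst[0x0a+4] := {0xee,0x36,0xc4,0x7c}
#1 dst[0x13+6] := {0x17,0xee,0x36,0xc4,0x7c,0x87}
#2 dst[0x1a+4] := {0x8f,0xa9,0xc3,0x7a}
#3 dst[0x10+4] := {0x8f,0xa9,0xc3,0x7a}
query mem[0x1b]=0xa9, mem[0x10]=0x8f, mem[0x15]=0x36, mem[0x04]=0x6b, mem[0x0b]=0x36

MEM[0x1b,0x10,0x15,0x04,0x0b] = a9 8f 36 6b 36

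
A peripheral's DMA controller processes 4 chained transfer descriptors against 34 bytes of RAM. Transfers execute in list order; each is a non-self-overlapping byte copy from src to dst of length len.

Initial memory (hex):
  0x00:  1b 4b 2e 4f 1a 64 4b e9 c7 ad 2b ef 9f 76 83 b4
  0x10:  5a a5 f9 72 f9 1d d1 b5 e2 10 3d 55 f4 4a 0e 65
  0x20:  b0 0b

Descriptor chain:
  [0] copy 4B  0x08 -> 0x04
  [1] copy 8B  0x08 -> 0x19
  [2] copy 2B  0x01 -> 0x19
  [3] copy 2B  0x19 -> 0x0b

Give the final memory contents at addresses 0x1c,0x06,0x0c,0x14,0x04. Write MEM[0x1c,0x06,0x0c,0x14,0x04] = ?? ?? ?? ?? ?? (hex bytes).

#0 dst[0x04+4] := {0xc7,0xad,0x2b,0xef}
#1 dst[0x19+8] := {0xc7,0xad,0x2b,0xef,0x9f,0x76,0x83,0xb4}
#2 dst[0x19+2] := {0x4b,0x2e}
#3 dst[0x0b+2] := {0x4b,0x2e}
query mem[0x1c]=0xef, mem[0x06]=0x2b, mem[0x0c]=0x2e, mem[0x14]=0xf9, mem[0x04]=0xc7

MEM[0x1c,0x06,0x0c,0x14,0x04] = ef 2b 2e f9 c7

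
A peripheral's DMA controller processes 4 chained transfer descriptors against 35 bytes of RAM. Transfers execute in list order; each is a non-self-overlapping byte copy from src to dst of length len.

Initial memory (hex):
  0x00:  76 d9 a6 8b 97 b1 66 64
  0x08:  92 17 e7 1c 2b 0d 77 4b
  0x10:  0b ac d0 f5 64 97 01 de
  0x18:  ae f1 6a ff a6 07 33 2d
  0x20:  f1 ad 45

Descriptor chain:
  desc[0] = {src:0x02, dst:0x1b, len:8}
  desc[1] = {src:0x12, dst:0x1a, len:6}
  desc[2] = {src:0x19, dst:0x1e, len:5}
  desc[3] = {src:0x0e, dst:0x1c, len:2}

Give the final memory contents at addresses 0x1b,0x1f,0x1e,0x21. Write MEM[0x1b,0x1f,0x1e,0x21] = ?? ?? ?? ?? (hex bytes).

MEM[0x1b,0x1f,0x1e,0x21] = f5 d0 f1 64

  after D0: wrote 8B at 0x1b = a68b97b166649217
  after D1: wrote 6B at 0x1a = d0f5649701de
  after D2: wrote 5B at 0x1e = f1d0f56497
  after D3: wrote 2B at 0x1c = 774b
query mem[0x1b]=0xf5, mem[0x1f]=0xd0, mem[0x1e]=0xf1, mem[0x21]=0x64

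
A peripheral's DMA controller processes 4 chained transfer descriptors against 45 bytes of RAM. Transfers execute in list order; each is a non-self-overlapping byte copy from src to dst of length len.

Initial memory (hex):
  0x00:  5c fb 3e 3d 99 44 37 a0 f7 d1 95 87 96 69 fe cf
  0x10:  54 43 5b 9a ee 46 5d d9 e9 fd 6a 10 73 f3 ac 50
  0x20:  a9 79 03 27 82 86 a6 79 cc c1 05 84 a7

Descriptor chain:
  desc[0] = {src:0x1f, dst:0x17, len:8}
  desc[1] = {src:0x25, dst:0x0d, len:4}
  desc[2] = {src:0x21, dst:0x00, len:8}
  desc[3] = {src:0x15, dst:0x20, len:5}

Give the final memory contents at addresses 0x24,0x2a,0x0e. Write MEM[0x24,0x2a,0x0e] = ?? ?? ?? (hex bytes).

#0 dst[0x17+8] := {0x50,0xa9,0x79,0x03,0x27,0x82,0x86,0xa6}
#1 dst[0x0d+4] := {0x86,0xa6,0x79,0xcc}
#2 dst[0x00+8] := {0x79,0x03,0x27,0x82,0x86,0xa6,0x79,0xcc}
#3 dst[0x20+5] := {0x46,0x5d,0x50,0xa9,0x79}
query mem[0x24]=0x79, mem[0x2a]=0x05, mem[0x0e]=0xa6

MEM[0x24,0x2a,0x0e] = 79 05 a6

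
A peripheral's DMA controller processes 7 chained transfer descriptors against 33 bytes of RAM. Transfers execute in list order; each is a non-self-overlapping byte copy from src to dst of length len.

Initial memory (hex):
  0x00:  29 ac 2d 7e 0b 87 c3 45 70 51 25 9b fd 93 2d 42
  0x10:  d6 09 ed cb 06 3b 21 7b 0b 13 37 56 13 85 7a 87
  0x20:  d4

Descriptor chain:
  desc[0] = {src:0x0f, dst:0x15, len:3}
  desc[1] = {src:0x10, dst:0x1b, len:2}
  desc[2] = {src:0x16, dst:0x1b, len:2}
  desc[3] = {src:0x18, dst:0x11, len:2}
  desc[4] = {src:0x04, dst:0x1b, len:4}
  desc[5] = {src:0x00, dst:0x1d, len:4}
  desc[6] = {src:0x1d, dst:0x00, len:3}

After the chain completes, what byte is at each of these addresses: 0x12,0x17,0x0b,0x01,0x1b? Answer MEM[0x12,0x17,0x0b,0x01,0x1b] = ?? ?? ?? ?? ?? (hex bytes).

D0: mem[0x15..0x17] <- [42 d6 09]
D1: mem[0x1b..0x1c] <- [d6 09]
D2: mem[0x1b..0x1c] <- [d6 09]
D3: mem[0x11..0x12] <- [0b 13]
D4: mem[0x1b..0x1e] <- [0b 87 c3 45]
D5: mem[0x1d..0x20] <- [29 ac 2d 7e]
D6: mem[0x00..0x02] <- [29 ac 2d]
query mem[0x12]=0x13, mem[0x17]=0x09, mem[0x0b]=0x9b, mem[0x01]=0xac, mem[0x1b]=0x0b

MEM[0x12,0x17,0x0b,0x01,0x1b] = 13 09 9b ac 0b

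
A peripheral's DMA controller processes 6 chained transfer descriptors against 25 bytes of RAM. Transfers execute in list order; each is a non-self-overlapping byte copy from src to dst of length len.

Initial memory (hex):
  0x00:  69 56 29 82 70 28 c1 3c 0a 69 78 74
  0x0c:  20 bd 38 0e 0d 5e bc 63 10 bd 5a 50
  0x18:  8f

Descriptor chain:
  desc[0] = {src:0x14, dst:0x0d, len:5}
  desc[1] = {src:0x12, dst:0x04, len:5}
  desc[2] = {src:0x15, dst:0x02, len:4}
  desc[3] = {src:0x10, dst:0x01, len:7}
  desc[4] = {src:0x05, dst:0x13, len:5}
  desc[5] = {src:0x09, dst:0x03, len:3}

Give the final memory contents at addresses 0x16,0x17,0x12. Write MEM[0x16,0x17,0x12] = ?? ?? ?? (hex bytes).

MEM[0x16,0x17,0x12] = 5a 69 bc

  after D0: wrote 5B at 0x0d = 10bd5a508f
  after D1: wrote 5B at 0x04 = bc6310bd5a
  after D2: wrote 4B at 0x02 = bd5a508f
  after D3: wrote 7B at 0x01 = 508fbc6310bd5a
  after D4: wrote 5B at 0x13 = 10bd5a5a69
  after D5: wrote 3B at 0x03 = 697874
query mem[0x16]=0x5a, mem[0x17]=0x69, mem[0x12]=0xbc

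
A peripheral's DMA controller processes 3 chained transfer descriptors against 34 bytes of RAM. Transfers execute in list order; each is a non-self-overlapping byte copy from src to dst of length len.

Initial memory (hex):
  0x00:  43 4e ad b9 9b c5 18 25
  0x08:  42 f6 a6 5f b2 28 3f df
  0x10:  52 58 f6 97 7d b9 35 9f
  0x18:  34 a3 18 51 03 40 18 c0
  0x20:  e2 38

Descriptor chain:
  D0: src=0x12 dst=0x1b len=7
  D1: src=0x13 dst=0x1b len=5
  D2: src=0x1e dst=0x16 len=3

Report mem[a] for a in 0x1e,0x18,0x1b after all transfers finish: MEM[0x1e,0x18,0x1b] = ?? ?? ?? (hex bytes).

#0 dst[0x1b+7] := {0xf6,0x97,0x7d,0xb9,0x35,0x9f,0x34}
#1 dst[0x1b+5] := {0x97,0x7d,0xb9,0x35,0x9f}
#2 dst[0x16+3] := {0x35,0x9f,0x9f}
query mem[0x1e]=0x35, mem[0x18]=0x9f, mem[0x1b]=0x97

MEM[0x1e,0x18,0x1b] = 35 9f 97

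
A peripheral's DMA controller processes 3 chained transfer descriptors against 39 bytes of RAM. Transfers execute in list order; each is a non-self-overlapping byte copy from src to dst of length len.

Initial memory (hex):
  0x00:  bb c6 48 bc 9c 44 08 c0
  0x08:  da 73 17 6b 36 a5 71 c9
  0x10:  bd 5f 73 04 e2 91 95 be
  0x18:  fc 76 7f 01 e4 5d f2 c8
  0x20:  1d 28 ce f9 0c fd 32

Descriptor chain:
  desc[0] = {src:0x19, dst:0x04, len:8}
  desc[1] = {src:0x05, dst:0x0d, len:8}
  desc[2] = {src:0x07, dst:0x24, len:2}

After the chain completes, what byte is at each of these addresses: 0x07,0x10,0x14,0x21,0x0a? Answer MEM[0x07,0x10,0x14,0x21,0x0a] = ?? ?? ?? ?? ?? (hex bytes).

MEM[0x07,0x10,0x14,0x21,0x0a] = e4 5d 36 28 c8

#0 dst[0x04+8] := {0x76,0x7f,0x01,0xe4,0x5d,0xf2,0xc8,0x1d}
#1 dst[0x0d+8] := {0x7f,0x01,0xe4,0x5d,0xf2,0xc8,0x1d,0x36}
#2 dst[0x24+2] := {0xe4,0x5d}
query mem[0x07]=0xe4, mem[0x10]=0x5d, mem[0x14]=0x36, mem[0x21]=0x28, mem[0x0a]=0xc8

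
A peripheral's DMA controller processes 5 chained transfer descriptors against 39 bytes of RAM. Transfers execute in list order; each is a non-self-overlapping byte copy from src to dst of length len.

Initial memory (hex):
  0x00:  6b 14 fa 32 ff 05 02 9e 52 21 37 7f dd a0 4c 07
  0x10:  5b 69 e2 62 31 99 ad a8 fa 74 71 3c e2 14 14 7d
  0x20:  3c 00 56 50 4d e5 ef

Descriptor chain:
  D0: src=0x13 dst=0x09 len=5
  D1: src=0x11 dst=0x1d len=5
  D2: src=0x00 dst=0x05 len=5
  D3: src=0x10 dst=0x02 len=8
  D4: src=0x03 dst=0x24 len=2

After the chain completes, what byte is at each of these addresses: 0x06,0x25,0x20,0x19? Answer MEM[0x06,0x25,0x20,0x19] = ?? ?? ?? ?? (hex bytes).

MEM[0x06,0x25,0x20,0x19] = 31 e2 31 74

  after D0: wrote 5B at 0x09 = 623199ada8
  after D1: wrote 5B at 0x1d = 69e2623199
  after D2: wrote 5B at 0x05 = 6b14fa32ff
  after D3: wrote 8B at 0x02 = 5b69e2623199ada8
  after D4: wrote 2B at 0x24 = 69e2
query mem[0x06]=0x31, mem[0x25]=0xe2, mem[0x20]=0x31, mem[0x19]=0x74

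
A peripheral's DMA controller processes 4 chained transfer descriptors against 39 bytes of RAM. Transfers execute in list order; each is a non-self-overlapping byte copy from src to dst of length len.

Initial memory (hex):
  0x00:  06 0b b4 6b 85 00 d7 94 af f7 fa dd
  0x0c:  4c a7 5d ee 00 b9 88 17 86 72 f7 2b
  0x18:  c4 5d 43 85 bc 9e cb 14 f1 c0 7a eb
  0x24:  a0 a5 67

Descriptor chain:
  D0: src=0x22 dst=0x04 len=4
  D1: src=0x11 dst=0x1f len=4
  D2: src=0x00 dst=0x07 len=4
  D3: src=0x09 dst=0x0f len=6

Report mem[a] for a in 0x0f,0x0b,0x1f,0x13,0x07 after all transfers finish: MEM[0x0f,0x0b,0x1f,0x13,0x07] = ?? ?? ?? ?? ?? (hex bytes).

MEM[0x0f,0x0b,0x1f,0x13,0x07] = b4 dd b9 a7 06

[0] 0x22->0x04 len=4 : 7a eb a0 a5
[1] 0x11->0x1f len=4 : b9 88 17 86
[2] 0x00->0x07 len=4 : 06 0b b4 6b
[3] 0x09->0x0f len=6 : b4 6b dd 4c a7 5d
query mem[0x0f]=0xb4, mem[0x0b]=0xdd, mem[0x1f]=0xb9, mem[0x13]=0xa7, mem[0x07]=0x06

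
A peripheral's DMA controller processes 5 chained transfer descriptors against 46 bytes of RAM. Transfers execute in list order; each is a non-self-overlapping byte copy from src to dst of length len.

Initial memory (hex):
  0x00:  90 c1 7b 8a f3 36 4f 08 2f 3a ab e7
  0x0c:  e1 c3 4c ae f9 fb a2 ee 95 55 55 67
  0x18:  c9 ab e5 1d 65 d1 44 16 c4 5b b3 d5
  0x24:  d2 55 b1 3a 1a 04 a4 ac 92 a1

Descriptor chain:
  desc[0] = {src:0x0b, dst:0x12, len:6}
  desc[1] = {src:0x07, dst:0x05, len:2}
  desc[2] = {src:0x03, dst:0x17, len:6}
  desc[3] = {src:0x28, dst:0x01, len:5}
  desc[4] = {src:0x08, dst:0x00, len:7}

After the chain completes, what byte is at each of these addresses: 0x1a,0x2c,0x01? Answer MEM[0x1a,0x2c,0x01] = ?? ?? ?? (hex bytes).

MEM[0x1a,0x2c,0x01] = 2f 92 3a

[0] 0x0b->0x12 len=6 : e7 e1 c3 4c ae f9
[1] 0x07->0x05 len=2 : 08 2f
[2] 0x03->0x17 len=6 : 8a f3 08 2f 08 2f
[3] 0x28->0x01 len=5 : 1a 04 a4 ac 92
[4] 0x08->0x00 len=7 : 2f 3a ab e7 e1 c3 4c
query mem[0x1a]=0x2f, mem[0x2c]=0x92, mem[0x01]=0x3a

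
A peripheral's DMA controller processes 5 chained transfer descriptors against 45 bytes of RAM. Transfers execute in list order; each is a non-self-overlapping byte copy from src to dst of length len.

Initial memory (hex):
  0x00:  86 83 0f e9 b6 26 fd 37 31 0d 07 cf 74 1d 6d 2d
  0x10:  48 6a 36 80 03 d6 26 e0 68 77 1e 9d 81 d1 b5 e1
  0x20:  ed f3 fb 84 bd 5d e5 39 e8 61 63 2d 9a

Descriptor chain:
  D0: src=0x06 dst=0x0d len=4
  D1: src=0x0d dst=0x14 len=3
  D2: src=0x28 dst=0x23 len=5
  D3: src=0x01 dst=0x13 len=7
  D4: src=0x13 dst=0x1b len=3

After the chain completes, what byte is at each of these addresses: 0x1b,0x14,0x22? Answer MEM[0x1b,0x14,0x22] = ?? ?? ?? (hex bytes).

[0] 0x06->0x0d len=4 : fd 37 31 0d
[1] 0x0d->0x14 len=3 : fd 37 31
[2] 0x28->0x23 len=5 : e8 61 63 2d 9a
[3] 0x01->0x13 len=7 : 83 0f e9 b6 26 fd 37
[4] 0x13->0x1b len=3 : 83 0f e9
query mem[0x1b]=0x83, mem[0x14]=0x0f, mem[0x22]=0xfb

MEM[0x1b,0x14,0x22] = 83 0f fb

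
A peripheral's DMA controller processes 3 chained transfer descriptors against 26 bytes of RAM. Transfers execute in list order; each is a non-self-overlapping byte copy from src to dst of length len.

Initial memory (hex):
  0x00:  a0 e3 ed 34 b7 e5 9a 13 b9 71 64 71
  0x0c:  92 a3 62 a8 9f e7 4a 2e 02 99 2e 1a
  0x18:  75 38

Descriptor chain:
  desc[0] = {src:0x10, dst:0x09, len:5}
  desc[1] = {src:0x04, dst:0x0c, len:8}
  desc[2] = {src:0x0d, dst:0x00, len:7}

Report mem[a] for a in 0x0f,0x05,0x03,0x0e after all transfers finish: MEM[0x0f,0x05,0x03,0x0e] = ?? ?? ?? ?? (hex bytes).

MEM[0x0f,0x05,0x03,0x0e] = 13 e7 b9 9a

D0: mem[0x09..0x0d] <- [9f e7 4a 2e 02]
D1: mem[0x0c..0x13] <- [b7 e5 9a 13 b9 9f e7 4a]
D2: mem[0x00..0x06] <- [e5 9a 13 b9 9f e7 4a]
query mem[0x0f]=0x13, mem[0x05]=0xe7, mem[0x03]=0xb9, mem[0x0e]=0x9a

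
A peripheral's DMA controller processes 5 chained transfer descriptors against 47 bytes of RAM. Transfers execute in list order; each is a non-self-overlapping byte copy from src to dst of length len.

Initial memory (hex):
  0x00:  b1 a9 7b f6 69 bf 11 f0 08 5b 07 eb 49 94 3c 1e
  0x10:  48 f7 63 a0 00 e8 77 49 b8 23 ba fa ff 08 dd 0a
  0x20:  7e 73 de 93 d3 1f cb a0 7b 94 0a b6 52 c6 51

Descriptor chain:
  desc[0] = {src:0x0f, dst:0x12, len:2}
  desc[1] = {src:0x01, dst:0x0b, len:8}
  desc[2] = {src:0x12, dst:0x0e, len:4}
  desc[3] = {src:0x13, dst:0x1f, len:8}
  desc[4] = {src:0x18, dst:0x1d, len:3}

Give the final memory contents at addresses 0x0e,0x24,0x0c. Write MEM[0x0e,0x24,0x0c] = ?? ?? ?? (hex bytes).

MEM[0x0e,0x24,0x0c] = 08 b8 7b

[0] 0x0f->0x12 len=2 : 1e 48
[1] 0x01->0x0b len=8 : a9 7b f6 69 bf 11 f0 08
[2] 0x12->0x0e len=4 : 08 48 00 e8
[3] 0x13->0x1f len=8 : 48 00 e8 77 49 b8 23 ba
[4] 0x18->0x1d len=3 : b8 23 ba
query mem[0x0e]=0x08, mem[0x24]=0xb8, mem[0x0c]=0x7b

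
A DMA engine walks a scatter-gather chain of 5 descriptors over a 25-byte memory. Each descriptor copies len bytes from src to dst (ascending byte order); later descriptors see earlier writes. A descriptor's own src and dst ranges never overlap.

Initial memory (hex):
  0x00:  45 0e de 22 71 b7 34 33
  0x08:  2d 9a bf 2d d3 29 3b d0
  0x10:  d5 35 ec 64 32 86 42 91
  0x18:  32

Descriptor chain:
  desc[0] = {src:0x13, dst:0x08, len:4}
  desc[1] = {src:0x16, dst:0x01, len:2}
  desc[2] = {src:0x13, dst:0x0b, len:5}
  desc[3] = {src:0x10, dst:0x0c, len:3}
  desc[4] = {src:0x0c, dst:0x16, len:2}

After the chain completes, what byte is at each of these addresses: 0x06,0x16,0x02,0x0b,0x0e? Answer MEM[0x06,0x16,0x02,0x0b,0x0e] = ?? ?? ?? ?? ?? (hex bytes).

MEM[0x06,0x16,0x02,0x0b,0x0e] = 34 d5 91 64 ec

D0: mem[0x08..0x0b] <- [64 32 86 42]
D1: mem[0x01..0x02] <- [42 91]
D2: mem[0x0b..0x0f] <- [64 32 86 42 91]
D3: mem[0x0c..0x0e] <- [d5 35 ec]
D4: mem[0x16..0x17] <- [d5 35]
query mem[0x06]=0x34, mem[0x16]=0xd5, mem[0x02]=0x91, mem[0x0b]=0x64, mem[0x0e]=0xec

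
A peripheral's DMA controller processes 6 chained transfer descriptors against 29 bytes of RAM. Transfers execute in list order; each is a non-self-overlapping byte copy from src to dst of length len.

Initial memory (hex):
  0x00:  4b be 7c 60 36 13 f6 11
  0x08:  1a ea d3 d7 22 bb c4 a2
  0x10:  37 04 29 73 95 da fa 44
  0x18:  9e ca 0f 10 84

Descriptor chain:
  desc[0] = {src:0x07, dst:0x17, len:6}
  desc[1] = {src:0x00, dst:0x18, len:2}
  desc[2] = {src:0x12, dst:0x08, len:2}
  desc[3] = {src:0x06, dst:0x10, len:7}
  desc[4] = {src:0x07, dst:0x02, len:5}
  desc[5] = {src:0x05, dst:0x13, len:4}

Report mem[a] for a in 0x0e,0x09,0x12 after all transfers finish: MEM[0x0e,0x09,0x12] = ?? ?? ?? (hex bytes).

  after D0: wrote 6B at 0x17 = 111aead3d722
  after D1: wrote 2B at 0x18 = 4bbe
  after D2: wrote 2B at 0x08 = 2973
  after D3: wrote 7B at 0x10 = f6112973d3d722
  after D4: wrote 5B at 0x02 = 112973d3d7
  after D5: wrote 4B at 0x13 = d3d71129
query mem[0x0e]=0xc4, mem[0x09]=0x73, mem[0x12]=0x29

MEM[0x0e,0x09,0x12] = c4 73 29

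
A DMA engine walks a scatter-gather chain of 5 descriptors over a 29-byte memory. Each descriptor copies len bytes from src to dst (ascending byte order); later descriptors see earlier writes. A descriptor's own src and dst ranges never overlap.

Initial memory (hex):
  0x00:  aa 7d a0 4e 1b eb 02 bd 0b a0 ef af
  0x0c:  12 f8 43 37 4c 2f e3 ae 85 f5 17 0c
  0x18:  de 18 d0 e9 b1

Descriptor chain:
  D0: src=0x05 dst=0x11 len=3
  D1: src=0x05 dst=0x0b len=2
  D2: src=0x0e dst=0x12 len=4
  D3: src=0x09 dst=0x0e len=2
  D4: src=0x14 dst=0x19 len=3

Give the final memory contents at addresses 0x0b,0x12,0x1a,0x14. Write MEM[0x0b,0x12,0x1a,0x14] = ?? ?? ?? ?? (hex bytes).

D0: mem[0x11..0x13] <- [eb 02 bd]
D1: mem[0x0b..0x0c] <- [eb 02]
D2: mem[0x12..0x15] <- [43 37 4c eb]
D3: mem[0x0e..0x0f] <- [a0 ef]
D4: mem[0x19..0x1b] <- [4c eb 17]
query mem[0x0b]=0xeb, mem[0x12]=0x43, mem[0x1a]=0xeb, mem[0x14]=0x4c

MEM[0x0b,0x12,0x1a,0x14] = eb 43 eb 4c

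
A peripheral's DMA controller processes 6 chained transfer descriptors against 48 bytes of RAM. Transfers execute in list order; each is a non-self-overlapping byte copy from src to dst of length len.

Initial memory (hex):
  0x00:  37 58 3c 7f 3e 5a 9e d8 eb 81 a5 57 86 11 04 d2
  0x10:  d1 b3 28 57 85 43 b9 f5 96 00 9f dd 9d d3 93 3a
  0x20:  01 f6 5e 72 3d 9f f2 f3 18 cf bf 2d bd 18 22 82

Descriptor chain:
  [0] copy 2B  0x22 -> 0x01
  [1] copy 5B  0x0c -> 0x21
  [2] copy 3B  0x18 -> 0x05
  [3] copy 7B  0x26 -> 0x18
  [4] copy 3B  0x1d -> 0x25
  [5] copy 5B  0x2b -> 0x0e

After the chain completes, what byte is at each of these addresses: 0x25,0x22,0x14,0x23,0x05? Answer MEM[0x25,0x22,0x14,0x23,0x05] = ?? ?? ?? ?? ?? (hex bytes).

  after D0: wrote 2B at 0x01 = 5e72
  after D1: wrote 5B at 0x21 = 861104d2d1
  after D2: wrote 3B at 0x05 = 96009f
  after D3: wrote 7B at 0x18 = f2f318cfbf2dbd
  after D4: wrote 3B at 0x25 = 2dbd3a
  after D5: wrote 5B at 0x0e = 2dbd182282
query mem[0x25]=0x2d, mem[0x22]=0x11, mem[0x14]=0x85, mem[0x23]=0x04, mem[0x05]=0x96

MEM[0x25,0x22,0x14,0x23,0x05] = 2d 11 85 04 96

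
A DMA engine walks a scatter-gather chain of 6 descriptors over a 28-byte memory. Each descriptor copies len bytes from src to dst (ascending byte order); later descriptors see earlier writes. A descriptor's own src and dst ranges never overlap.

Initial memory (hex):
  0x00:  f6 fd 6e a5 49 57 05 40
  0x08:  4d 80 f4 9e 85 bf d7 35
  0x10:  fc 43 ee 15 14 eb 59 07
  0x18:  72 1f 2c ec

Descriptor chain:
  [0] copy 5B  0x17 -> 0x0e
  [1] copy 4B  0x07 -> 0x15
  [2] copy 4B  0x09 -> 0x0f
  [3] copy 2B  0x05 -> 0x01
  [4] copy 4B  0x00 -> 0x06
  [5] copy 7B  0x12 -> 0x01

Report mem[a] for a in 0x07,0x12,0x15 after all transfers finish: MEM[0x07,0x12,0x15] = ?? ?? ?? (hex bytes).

MEM[0x07,0x12,0x15] = f4 85 40

#0 dst[0x0e+5] := {0x07,0x72,0x1f,0x2c,0xec}
#1 dst[0x15+4] := {0x40,0x4d,0x80,0xf4}
#2 dst[0x0f+4] := {0x80,0xf4,0x9e,0x85}
#3 dst[0x01+2] := {0x57,0x05}
#4 dst[0x06+4] := {0xf6,0x57,0x05,0xa5}
#5 dst[0x01+7] := {0x85,0x15,0x14,0x40,0x4d,0x80,0xf4}
query mem[0x07]=0xf4, mem[0x12]=0x85, mem[0x15]=0x40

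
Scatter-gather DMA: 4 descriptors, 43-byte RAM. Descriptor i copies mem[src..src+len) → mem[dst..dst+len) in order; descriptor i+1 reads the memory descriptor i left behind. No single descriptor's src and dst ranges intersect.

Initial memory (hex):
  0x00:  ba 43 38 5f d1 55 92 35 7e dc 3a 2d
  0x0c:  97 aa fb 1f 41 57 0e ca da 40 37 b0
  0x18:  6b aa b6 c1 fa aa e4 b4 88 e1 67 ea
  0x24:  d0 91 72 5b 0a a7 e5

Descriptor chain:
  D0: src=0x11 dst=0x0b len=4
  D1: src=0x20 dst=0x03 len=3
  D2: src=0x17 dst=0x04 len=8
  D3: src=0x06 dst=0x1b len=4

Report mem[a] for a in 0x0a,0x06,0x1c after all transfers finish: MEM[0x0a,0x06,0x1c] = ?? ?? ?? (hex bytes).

MEM[0x0a,0x06,0x1c] = aa aa b6

D0: mem[0x0b..0x0e] <- [57 0e ca da]
D1: mem[0x03..0x05] <- [88 e1 67]
D2: mem[0x04..0x0b] <- [b0 6b aa b6 c1 fa aa e4]
D3: mem[0x1b..0x1e] <- [aa b6 c1 fa]
query mem[0x0a]=0xaa, mem[0x06]=0xaa, mem[0x1c]=0xb6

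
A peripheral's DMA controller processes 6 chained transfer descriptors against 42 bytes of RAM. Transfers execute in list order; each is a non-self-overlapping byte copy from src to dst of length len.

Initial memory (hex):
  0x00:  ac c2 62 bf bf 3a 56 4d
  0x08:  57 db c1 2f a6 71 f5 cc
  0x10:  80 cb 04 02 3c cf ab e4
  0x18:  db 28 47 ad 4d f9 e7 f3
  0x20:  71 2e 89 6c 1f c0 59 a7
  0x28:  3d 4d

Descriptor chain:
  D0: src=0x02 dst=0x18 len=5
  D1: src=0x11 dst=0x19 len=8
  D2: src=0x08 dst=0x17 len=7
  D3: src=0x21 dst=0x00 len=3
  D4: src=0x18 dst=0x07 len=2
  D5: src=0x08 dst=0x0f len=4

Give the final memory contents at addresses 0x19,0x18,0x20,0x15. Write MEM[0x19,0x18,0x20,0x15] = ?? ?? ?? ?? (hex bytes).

D0: mem[0x18..0x1c] <- [62 bf bf 3a 56]
D1: mem[0x19..0x20] <- [cb 04 02 3c cf ab e4 62]
D2: mem[0x17..0x1d] <- [57 db c1 2f a6 71 f5]
D3: mem[0x00..0x02] <- [2e 89 6c]
D4: mem[0x07..0x08] <- [db c1]
D5: mem[0x0f..0x12] <- [c1 db c1 2f]
query mem[0x19]=0xc1, mem[0x18]=0xdb, mem[0x20]=0x62, mem[0x15]=0xcf

MEM[0x19,0x18,0x20,0x15] = c1 db 62 cf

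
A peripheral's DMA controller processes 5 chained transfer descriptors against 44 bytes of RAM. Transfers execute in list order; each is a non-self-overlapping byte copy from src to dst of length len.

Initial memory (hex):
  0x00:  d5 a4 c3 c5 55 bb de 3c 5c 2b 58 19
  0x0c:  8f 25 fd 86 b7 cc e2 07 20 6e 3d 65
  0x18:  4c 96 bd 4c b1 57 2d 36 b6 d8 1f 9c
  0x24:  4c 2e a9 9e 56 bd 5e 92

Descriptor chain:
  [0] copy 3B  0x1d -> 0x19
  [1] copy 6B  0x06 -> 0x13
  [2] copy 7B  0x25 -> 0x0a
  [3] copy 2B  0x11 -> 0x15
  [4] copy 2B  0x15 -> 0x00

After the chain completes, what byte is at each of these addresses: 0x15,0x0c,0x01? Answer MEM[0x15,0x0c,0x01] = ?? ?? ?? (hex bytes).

MEM[0x15,0x0c,0x01] = cc 9e e2

[0] 0x1d->0x19 len=3 : 57 2d 36
[1] 0x06->0x13 len=6 : de 3c 5c 2b 58 19
[2] 0x25->0x0a len=7 : 2e a9 9e 56 bd 5e 92
[3] 0x11->0x15 len=2 : cc e2
[4] 0x15->0x00 len=2 : cc e2
query mem[0x15]=0xcc, mem[0x0c]=0x9e, mem[0x01]=0xe2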